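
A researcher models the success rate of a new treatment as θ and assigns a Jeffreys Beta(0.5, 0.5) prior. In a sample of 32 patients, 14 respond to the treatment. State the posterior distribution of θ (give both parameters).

Posterior: Beta(14.5, 18.5)

Observing 14 successes and 18 failures updates Beta(0.5, 0.5) by adding the success and failure counts to the two shape parameters: α = 0.5+14 = 14.5, β = 0.5+18 = 18.5.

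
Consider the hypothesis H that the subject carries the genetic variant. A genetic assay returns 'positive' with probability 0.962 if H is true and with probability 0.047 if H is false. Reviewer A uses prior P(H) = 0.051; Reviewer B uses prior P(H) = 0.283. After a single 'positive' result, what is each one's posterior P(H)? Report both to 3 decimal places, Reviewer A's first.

Reviewer A: 0.524; Reviewer B: 0.890

The likelihood ratio for a 'positive' result is 0.962/0.047 = 20.468.
Reviewer A: prior odds 0.051/0.949 = 0.053741; posterior odds 1.1000; posterior probability 0.524.
Reviewer B: prior odds 0.283/0.717 = 0.39470; posterior odds 8.0788; posterior probability 0.890.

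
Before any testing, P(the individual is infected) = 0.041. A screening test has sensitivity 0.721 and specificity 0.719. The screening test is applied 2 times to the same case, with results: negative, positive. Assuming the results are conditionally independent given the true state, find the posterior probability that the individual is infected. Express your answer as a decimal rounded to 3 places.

With H the event that the individual is infected, the joint likelihood of the observed sequence is P(data|H) = 0.279·0.721 = 0.20116 and P(data|¬H) = 0.719·0.281 = 0.20204.
Bayes: P(H|data) = 0.041·0.20116 / (0.041·0.20116 + 0.959·0.20204) = 0.0082475/0.20200 = 0.0408.

Posterior P(H) ≈ 0.041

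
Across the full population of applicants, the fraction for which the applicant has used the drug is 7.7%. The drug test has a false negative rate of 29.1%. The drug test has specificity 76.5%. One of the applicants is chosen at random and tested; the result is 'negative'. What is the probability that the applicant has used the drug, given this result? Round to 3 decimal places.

P(H | E) ≈ 0.031

Write H for 'the applicant has used the drug'. Prior odds H:¬H = 0.077/0.923 = 0.083424. For the 'negative' outcome, the likelihood ratio is 0.291/0.765 = 0.38039.
Posterior odds = 0.083424 × 0.38039 = 0.031734, so P(H|E) = 0.031734/(1+0.031734) = 0.031.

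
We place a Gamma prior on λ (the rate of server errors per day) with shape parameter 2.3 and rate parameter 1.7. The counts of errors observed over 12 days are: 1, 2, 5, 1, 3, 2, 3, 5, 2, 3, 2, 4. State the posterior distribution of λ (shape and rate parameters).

Posterior: Gamma(shape=35.3, rate=13.7)

Total count ∑xᵢ = 33 over n = 12 days.
Gamma is conjugate to the Poisson likelihood: posterior is Gamma(shape = 2.3+33 = 35.3, rate = 1.7+12 = 13.7).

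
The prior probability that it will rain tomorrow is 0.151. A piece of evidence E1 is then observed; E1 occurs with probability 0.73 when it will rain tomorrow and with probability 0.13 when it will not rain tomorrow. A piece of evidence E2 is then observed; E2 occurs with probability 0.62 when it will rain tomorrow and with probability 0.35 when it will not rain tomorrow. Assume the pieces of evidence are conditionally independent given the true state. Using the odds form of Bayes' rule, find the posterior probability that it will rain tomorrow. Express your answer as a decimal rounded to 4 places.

Prior odds = 0.151/(1−0.151) = 0.17786.
Likelihood ratio for E1 = 0.73/0.13 = 5.6154.
Likelihood ratio for E2 = 0.62/0.35 = 1.7714.
Posterior odds = prior odds × LR₁ × LR₂ = 1.7692.
Posterior probability = odds/(1+odds) = 1.7692/2.7692 = 0.6389.

Posterior probability ≈ 0.6389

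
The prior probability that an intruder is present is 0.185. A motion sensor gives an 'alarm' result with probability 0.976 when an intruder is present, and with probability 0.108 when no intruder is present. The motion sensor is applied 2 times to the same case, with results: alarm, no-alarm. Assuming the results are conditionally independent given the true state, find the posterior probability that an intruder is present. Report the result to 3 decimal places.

Let H be the event that an intruder is present; start with P(H) = 0.185. P('alarm'|H) = 0.976, P('alarm'|¬H) = 0.108.
Update on result 1 ('alarm'): P(H) ← 0.976·0.1850 / (0.976·0.1850 + 0.108·0.8150) = 0.18056/0.26858 = 0.6723.
Update on result 2 ('no-alarm'): P(H) ← 0.024·0.6723 / (0.024·0.6723 + 0.892·0.3277) = 0.016135/0.30846 = 0.0523.

Posterior P(H) ≈ 0.052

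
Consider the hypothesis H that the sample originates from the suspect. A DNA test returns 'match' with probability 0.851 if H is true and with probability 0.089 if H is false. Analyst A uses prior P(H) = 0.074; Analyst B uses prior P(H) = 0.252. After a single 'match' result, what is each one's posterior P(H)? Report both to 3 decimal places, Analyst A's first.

P('+'|H) = 0.851, P('+'|¬H) = 0.089.
Analyst A: numerator 0.851·0.074 = 0.062974; evidence = 0.062974+0.089·0.926 = 0.14539; posterior = 0.433.
Analyst B: numerator 0.851·0.252 = 0.21445; evidence = 0.21445+0.089·0.748 = 0.28102; posterior = 0.763.

Analyst A: 0.433; Analyst B: 0.763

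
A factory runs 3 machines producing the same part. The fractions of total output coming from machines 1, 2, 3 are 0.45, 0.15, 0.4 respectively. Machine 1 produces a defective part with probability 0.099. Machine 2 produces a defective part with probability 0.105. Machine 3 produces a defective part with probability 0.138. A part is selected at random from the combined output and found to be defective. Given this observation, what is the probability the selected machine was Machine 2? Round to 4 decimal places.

Posterior probability ≈ 0.1364

Tabulate prior·likelihood by source: [1] prior 0.45, lik 0.099, product 0.04455; [2] prior 0.15, lik 0.105, product 0.01575; [3] prior 0.4, lik 0.138, product 0.05520.
Normalizing constant = 0.11550; the posterior for Machine 2 is its product over the sum, 0.01575/0.11550 = 0.1364.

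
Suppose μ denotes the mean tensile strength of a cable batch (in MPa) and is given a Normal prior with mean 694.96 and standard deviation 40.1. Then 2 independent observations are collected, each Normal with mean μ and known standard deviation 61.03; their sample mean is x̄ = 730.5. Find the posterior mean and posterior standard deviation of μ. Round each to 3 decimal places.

Prior precision 1/τ₀² = 1/40.1² = 0.00062189; data precision n/σ² = 2/61.03² = 0.00053696.
Posterior precision = 0.00062189 + 0.00053696 = 0.00115885, giving posterior SD = 1/√0.00115885 = 29.376.
Posterior mean = (0.00062189·694.96 + 0.00053696·730.5) / 0.00115885 = 711.428.

Posterior mean ≈ 711.428; posterior SD ≈ 29.376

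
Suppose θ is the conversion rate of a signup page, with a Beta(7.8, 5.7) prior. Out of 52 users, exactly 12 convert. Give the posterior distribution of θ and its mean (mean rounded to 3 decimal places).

The binomial likelihood is conjugate to the Beta prior: with 12 successes and 40 failures, the posterior is Beta(7.8+12, 5.7+40) = Beta(19.8, 45.7).
E[θ | data] = 19.8/(19.8+45.7) = 0.302.

Posterior: Beta(19.8, 45.7); mean ≈ 0.302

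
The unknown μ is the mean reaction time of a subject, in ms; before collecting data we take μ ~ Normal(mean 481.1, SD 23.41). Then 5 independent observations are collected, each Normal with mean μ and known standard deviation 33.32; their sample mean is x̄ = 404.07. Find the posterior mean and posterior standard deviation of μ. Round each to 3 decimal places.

Posterior mean ≈ 426.281; posterior SD ≈ 12.571

Prior precision 1/τ₀² = 1/23.41² = 0.00182472; data precision n/σ² = 5/33.32² = 0.00450360.
Posterior precision = 0.00182472 + 0.00450360 = 0.00632833, giving posterior SD = 1/√0.00632833 = 12.571.
Posterior mean = (0.00182472·481.1 + 0.00450360·404.07) / 0.00632833 = 426.281.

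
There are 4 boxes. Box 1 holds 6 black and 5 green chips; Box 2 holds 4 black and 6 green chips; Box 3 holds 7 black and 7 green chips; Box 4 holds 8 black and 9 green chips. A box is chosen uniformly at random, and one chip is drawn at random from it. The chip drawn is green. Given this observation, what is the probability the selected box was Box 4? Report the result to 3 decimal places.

Posterior probability ≈ 0.254

Tabulate prior·likelihood by source: [1] prior 0.25, lik 0.4545, product 0.1136; [2] prior 0.25, lik 0.6, product 0.1500; [3] prior 0.25, lik 0.5, product 0.1250; [4] prior 0.25, lik 0.5294, product 0.1324.
Normalizing constant = 0.52099; the posterior for Box 4 is its product over the sum, 0.1324/0.52099 = 0.254.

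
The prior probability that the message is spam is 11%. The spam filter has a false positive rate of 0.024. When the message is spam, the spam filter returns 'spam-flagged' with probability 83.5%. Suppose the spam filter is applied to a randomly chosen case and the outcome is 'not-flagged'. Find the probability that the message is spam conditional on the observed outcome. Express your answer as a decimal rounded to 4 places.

Write H for 'the message is spam'. Prior odds H:¬H = 0.11/0.89 = 0.12360. For the 'not-flagged' outcome, the likelihood ratio is 0.165/0.976 = 0.16906.
Posterior odds = 0.12360 × 0.16906 = 0.020895, so P(H|E) = 0.020895/(1+0.020895) = 0.0205.

P(H | E) ≈ 0.0205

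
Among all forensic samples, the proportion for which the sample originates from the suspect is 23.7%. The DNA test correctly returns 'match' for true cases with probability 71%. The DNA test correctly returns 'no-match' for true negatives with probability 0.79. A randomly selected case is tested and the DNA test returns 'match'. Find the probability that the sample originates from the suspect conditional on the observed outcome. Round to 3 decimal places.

Let H be the event that the sample originates from the suspect. P(H) = 0.237, so P(¬H) = 0.763. With E the 'match' result, P(E|H) = 0.71 and P(E|¬H) = 0.21.
P(E) = 0.71·0.237 + 0.21·0.763 = 0.16827 + 0.16023 = 0.32850.
By Bayes' theorem, P(H|E) = 0.16827 / 0.32850 = 0.512.

P(H | E) ≈ 0.512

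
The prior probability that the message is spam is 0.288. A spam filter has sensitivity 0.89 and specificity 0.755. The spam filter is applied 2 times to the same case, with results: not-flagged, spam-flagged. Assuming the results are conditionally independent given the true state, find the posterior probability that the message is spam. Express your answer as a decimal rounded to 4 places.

Posterior P(H) ≈ 0.1763

Let H be the event that the message is spam; start with P(H) = 0.288. P('spam-flagged'|H) = 0.89, P('spam-flagged'|¬H) = 0.245.
Update on result 1 ('not-flagged'): P(H) ← 0.11·0.2880 / (0.11·0.2880 + 0.755·0.7120) = 0.031680/0.56924 = 0.0557.
Update on result 2 ('spam-flagged'): P(H) ← 0.89·0.0557 / (0.89·0.0557 + 0.245·0.9443) = 0.049531/0.28090 = 0.1763.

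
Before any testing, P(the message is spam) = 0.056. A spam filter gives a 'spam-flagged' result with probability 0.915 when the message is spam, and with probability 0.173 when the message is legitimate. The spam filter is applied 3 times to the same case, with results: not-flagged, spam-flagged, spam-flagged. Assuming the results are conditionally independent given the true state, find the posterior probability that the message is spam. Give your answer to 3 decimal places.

Posterior P(H) ≈ 0.146

With H the event that the message is spam, the joint likelihood of the observed sequence is P(data|H) = 0.085·0.915·0.915 = 0.071164 and P(data|¬H) = 0.827·0.173·0.173 = 0.024751.
Bayes: P(H|data) = 0.056·0.071164 / (0.056·0.071164 + 0.944·0.024751) = 0.0039852/0.027350 = 0.1457.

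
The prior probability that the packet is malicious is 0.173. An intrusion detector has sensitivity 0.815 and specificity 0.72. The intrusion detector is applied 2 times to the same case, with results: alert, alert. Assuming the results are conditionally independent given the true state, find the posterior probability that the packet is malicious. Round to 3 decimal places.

With H the event that the packet is malicious, the joint likelihood of the observed sequence is P(data|H) = 0.815·0.815 = 0.66422 and P(data|¬H) = 0.28·0.28 = 0.078400.
Bayes: P(H|data) = 0.173·0.66422 / (0.173·0.66422 + 0.827·0.078400) = 0.11491/0.17975 = 0.6393.

Posterior P(H) ≈ 0.639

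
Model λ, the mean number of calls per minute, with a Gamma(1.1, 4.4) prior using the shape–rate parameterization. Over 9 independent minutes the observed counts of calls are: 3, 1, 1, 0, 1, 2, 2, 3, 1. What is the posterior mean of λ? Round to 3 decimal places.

The Poisson likelihood adds the total count to the shape and the number of exposure periods to the rate. Here ∑xᵢ = 14 and n = 9, so shape 1.1→15.1 and rate 4.4→13.4.
E[λ | data] = 15.1/13.4 = 1.127.

Posterior mean ≈ 1.127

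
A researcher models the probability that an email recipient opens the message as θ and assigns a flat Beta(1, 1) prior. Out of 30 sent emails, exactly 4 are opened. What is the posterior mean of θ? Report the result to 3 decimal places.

The binomial likelihood is conjugate to the Beta prior: with 4 successes and 26 failures, the posterior is Beta(1+4, 1+26) = Beta(5, 27).
Posterior mean = α/(α+β) = 5/32 = 0.156.

Posterior mean ≈ 0.156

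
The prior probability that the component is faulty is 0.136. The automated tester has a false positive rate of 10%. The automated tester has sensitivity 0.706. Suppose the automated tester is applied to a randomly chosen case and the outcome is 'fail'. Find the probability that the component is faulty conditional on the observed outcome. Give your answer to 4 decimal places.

Write H for 'the component is faulty'. Prior odds H:¬H = 0.136/0.864 = 0.15741. For the 'fail' outcome, the likelihood ratio is 0.706/0.1 = 7.0600.
Posterior odds = 0.15741 × 7.0600 = 1.1113, so P(H|E) = 1.1113/(1+1.1113) = 0.5264.

P(H | E) ≈ 0.5264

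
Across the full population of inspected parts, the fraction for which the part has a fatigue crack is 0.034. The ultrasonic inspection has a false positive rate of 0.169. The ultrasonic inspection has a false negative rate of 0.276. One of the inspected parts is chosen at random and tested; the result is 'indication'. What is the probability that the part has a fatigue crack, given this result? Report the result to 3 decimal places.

P(H | E) ≈ 0.131

Let H be the event that the part has a fatigue crack. P(H) = 0.034, so P(¬H) = 0.966. With E the 'indication' result, P(E|H) = 0.724 and P(E|¬H) = 0.169.
P(E) = 0.724·0.034 + 0.169·0.966 = 0.024616 + 0.16325 = 0.18787.
By Bayes' theorem, P(H|E) = 0.024616 / 0.18787 = 0.131.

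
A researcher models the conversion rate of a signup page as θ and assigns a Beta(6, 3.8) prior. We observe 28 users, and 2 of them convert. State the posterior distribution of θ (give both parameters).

Posterior: Beta(8, 29.8)

Observing 2 successes and 26 failures updates Beta(6, 3.8) by adding the success and failure counts to the two shape parameters: α = 6+2 = 8, β = 3.8+26 = 29.8.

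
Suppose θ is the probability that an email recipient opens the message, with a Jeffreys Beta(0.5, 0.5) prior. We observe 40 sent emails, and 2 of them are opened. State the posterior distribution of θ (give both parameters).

The binomial likelihood is conjugate to the Beta prior: with 2 successes and 38 failures, the posterior is Beta(0.5+2, 0.5+38) = Beta(2.5, 38.5).

Posterior: Beta(2.5, 38.5)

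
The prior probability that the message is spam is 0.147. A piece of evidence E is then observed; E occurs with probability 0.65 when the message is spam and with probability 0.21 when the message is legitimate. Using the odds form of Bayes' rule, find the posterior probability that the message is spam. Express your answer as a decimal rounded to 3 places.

Posterior probability ≈ 0.348

Prior odds = 0.147/(1−0.147) = 0.17233.
Likelihood ratio for E = 0.65/0.21 = 3.0952.
Posterior odds = prior odds × LR = 0.53341.
Posterior probability = odds/(1+odds) = 0.53341/1.5334 = 0.348.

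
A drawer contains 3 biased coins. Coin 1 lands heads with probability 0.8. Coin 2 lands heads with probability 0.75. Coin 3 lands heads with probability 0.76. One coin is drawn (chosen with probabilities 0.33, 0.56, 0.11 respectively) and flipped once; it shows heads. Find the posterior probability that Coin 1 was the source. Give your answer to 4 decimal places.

Posterior probability ≈ 0.3439

Tabulate prior·likelihood by source: [1] prior 0.33, lik 0.8, product 0.2640; [2] prior 0.56, lik 0.75, product 0.4200; [3] prior 0.11, lik 0.76, product 0.08360.
Normalizing constant = 0.76760; the posterior for Coin 1 is its product over the sum, 0.2640/0.76760 = 0.3439.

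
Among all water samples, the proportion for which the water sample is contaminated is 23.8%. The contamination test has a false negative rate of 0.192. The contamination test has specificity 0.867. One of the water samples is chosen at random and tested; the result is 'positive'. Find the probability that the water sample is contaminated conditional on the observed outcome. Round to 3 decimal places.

Write H for 'the water sample is contaminated'. Prior odds H:¬H = 0.238/0.762 = 0.31234. For the 'positive' outcome, the likelihood ratio is 0.808/0.133 = 6.0752.
Posterior odds = 0.31234 × 6.0752 = 1.8975, so P(H|E) = 1.8975/(1+1.8975) = 0.655.

P(H | E) ≈ 0.655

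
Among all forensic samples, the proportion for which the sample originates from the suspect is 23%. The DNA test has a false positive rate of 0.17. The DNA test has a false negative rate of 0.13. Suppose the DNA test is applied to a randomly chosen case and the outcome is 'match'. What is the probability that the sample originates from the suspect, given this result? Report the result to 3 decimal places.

Write H for 'the sample originates from the suspect'. Prior odds H:¬H = 0.23/0.77 = 0.29870. For the 'match' outcome, the likelihood ratio is 0.87/0.17 = 5.1176.
Posterior odds = 0.29870 × 5.1176 = 1.5286, so P(H|E) = 1.5286/(1+1.5286) = 0.605.

P(H | E) ≈ 0.605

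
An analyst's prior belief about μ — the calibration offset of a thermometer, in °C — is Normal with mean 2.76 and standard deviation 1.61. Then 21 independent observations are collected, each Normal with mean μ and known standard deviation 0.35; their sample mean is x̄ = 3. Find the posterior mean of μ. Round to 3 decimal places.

Prior precision 1/τ₀² = 1/1.61² = 0.385788; data precision n/σ² = 21/0.35² = 171.429.
Posterior precision = 0.385788 + 171.429 = 171.814.
Posterior mean = (0.385788·2.76 + 171.429·3) / 171.814 = 2.999.

Posterior mean ≈ 2.999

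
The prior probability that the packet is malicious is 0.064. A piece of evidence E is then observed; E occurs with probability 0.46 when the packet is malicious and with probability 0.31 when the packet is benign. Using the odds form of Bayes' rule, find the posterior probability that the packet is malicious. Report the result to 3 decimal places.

Prior odds = 0.064/(1−0.064) = 0.068376. In log-odds, ln(0.068376) = -2.6827.
Add log likelihood ratio: ln(1.4839) = 0.39465.
Posterior log-odds = -2.2881, so posterior odds = exp(-2.2881) = 0.10146. Converting, P(H|E) = 0.10146/1.1015 = 0.092.

Posterior probability ≈ 0.092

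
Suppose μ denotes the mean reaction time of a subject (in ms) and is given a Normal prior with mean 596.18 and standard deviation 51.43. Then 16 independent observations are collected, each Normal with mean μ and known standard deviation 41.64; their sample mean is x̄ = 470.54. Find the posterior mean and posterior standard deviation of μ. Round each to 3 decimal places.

With known σ, the Normal prior is conjugate. Weight on the data is w = (n/σ²)/(n/σ² + 1/τ₀²) = 0.00922781/(0.00922781+0.00037807) = 0.96064.
Posterior mean = w·x̄ + (1−w)·μ₀ = 0.96064·470.54 + 0.039358·596.18 = 475.485. Posterior variance = 1/(0.00922781+0.00037807) = 104.103, so SD = 10.203.

Posterior mean ≈ 475.485; posterior SD ≈ 10.203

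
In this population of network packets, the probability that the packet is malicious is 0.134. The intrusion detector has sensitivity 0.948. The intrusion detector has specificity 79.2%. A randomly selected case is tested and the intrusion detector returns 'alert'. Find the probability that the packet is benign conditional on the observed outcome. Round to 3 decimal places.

P(¬H | E) ≈ 0.586

Write H for 'the packet is malicious'. Prior odds H:¬H = 0.134/0.866 = 0.15473. For the 'alert' outcome, the likelihood ratio is 0.948/0.208 = 4.5577.
Posterior odds = 0.15473 × 4.5577 = 0.70523, so P(H|E) = 0.70523/(1+0.70523) = 0.414. Then P(¬H|E) = 1 − 0.414 = 0.586.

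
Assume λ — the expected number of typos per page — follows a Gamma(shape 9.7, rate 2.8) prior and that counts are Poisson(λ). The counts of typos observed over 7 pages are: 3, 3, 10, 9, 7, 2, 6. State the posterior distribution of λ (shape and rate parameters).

Posterior: Gamma(shape=49.7, rate=9.8)

Total count ∑xᵢ = 40 over n = 7 pages.
Gamma is conjugate to the Poisson likelihood: posterior is Gamma(shape = 9.7+40 = 49.7, rate = 2.8+7 = 9.8).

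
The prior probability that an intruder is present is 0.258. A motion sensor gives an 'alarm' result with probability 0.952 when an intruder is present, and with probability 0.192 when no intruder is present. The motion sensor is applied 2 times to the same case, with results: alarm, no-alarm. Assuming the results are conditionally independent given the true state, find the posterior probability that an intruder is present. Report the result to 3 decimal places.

Posterior P(H) ≈ 0.093

Let H be the event that an intruder is present; start with P(H) = 0.258. P('alarm'|H) = 0.952, P('alarm'|¬H) = 0.192.
Update on result 1 ('alarm'): P(H) ← 0.952·0.2580 / (0.952·0.2580 + 0.192·0.7420) = 0.24562/0.38808 = 0.6329.
Update on result 2 ('no-alarm'): P(H) ← 0.048·0.6329 / (0.048·0.6329 + 0.808·0.3671) = 0.030379/0.32700 = 0.0929.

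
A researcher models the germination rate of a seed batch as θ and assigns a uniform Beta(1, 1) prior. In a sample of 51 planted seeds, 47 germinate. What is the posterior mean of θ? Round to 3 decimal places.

Posterior mean ≈ 0.906

Observing 47 successes and 4 failures updates Beta(1, 1) by adding the success and failure counts to the two shape parameters: α = 1+47 = 48, β = 1+4 = 5.
E[θ | data] = 48/(48+5) = 0.906.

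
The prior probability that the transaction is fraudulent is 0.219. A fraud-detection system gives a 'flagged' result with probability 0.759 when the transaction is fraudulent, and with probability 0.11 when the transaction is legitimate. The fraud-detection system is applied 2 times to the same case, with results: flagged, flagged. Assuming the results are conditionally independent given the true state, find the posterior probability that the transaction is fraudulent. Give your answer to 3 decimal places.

Let H be the event that the transaction is fraudulent; start with P(H) = 0.219. P('flagged'|H) = 0.759, P('flagged'|¬H) = 0.11.
Update on result 1 ('flagged'): P(H) ← 0.759·0.2190 / (0.759·0.2190 + 0.11·0.7810) = 0.16622/0.25213 = 0.6593.
Update on result 2 ('flagged'): P(H) ← 0.759·0.6593 / (0.759·0.6593 + 0.11·0.3407) = 0.50038/0.53786 = 0.9303.

Posterior P(H) ≈ 0.930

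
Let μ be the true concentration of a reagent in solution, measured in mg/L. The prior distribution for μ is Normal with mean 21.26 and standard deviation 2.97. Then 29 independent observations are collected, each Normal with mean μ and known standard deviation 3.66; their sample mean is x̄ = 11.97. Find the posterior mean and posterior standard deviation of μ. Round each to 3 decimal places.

Prior precision 1/τ₀² = 1/2.97² = 0.113367; data precision n/σ² = 29/3.66² = 2.16489.
Posterior precision = 0.113367 + 2.16489 = 2.27826, giving posterior SD = 1/√2.27826 = 0.663.
Posterior mean = (0.113367·21.26 + 2.16489·11.97) / 2.27826 = 12.432.

Posterior mean ≈ 12.432; posterior SD ≈ 0.663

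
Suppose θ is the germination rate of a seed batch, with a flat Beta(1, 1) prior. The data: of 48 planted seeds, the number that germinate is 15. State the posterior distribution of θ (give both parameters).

Posterior: Beta(16, 34)

The binomial likelihood is conjugate to the Beta prior: with 15 successes and 33 failures, the posterior is Beta(1+15, 1+33) = Beta(16, 34).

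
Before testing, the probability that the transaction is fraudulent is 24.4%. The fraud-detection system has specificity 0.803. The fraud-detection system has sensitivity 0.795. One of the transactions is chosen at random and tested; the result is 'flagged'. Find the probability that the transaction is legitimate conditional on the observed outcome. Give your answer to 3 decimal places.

P(¬H | E) ≈ 0.434

Let H be the event that the transaction is fraudulent. P(H) = 0.244, so P(¬H) = 0.756. With E the 'flagged' result, P(E|H) = 0.795 and P(E|¬H) = 0.197.
P(E) = 0.795·0.244 + 0.197·0.756 = 0.19398 + 0.14893 = 0.34291.
By Bayes' theorem, P(H|E) = 0.19398 / 0.34291 = 0.566. Hence P(¬H|E) = 1 − 0.566 = 0.434.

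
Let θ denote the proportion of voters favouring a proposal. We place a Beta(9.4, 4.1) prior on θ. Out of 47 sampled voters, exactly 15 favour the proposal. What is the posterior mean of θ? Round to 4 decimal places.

Observing 15 successes and 32 failures updates Beta(9.4, 4.1) by adding the success and failure counts to the two shape parameters: α = 9.4+15 = 24.4, β = 4.1+32 = 36.1.
E[θ | data] = 24.4/(24.4+36.1) = 0.4033.

Posterior mean ≈ 0.4033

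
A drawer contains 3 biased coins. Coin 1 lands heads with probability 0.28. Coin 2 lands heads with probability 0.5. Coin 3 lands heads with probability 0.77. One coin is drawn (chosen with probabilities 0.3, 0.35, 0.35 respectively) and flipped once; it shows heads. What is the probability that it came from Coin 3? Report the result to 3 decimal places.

Posterior probability ≈ 0.510

P(heads|C1) = 0.28; P(heads|C2) = 0.5; P(heads|C3) = 0.77.
Prior × likelihood for each source: 0.3·0.28=0.08400, 0.35·0.5=0.1750, 0.35·0.77=0.2695. Summing gives P(heads) = 0.52850.
P(Coin 3 | heads) = 0.2695 / 0.52850 = 0.510.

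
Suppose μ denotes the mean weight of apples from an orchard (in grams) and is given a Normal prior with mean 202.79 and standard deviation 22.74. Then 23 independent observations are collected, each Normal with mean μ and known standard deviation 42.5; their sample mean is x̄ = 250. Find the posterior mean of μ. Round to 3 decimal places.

Posterior mean ≈ 243.776

Prior precision 1/τ₀² = 1/22.74² = 0.00193383; data precision n/σ² = 23/42.5² = 0.0127336.
Posterior precision = 0.00193383 + 0.0127336 = 0.0146674.
Posterior mean = (0.00193383·202.79 + 0.0127336·250) / 0.0146674 = 243.776.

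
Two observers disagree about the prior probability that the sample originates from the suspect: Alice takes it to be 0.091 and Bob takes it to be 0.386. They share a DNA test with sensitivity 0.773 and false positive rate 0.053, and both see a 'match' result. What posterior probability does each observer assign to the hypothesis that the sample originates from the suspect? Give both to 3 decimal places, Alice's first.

The likelihood ratio for a 'match' result is 0.773/0.053 = 14.585.
Alice: prior odds 0.091/0.909 = 0.10011; posterior odds 1.4601; posterior probability 0.594.
Bob: prior odds 0.386/0.614 = 0.62866; posterior odds 9.1690; posterior probability 0.902.

Alice: 0.594; Bob: 0.902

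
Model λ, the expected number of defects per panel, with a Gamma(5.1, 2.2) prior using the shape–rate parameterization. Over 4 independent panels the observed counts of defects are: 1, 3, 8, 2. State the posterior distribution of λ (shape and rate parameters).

Posterior: Gamma(shape=19.1, rate=6.2)

The Poisson likelihood adds the total count to the shape and the number of exposure periods to the rate. Here ∑xᵢ = 14 and n = 4, so shape 5.1→19.1 and rate 2.2→6.2.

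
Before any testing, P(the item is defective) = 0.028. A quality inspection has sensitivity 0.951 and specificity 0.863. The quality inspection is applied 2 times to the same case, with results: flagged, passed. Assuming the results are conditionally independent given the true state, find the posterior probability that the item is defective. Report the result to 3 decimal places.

With H the event that the item is defective, the joint likelihood of the observed sequence is P(data|H) = 0.951·0.049 = 0.046599 and P(data|¬H) = 0.137·0.863 = 0.11823.
Bayes: P(H|data) = 0.028·0.046599 / (0.028·0.046599 + 0.972·0.11823) = 0.0013048/0.11623 = 0.0112.

Posterior P(H) ≈ 0.011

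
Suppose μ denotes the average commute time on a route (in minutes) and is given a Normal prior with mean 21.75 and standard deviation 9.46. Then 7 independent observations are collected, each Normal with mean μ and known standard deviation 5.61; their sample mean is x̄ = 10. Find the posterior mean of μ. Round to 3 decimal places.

With known σ, the Normal prior is conjugate. Weight on the data is w = (n/σ²)/(n/σ² + 1/τ₀²) = 0.222419/(0.222419+0.0111742) = 0.95216.
Posterior mean = w·x̄ + (1−w)·μ₀ = 0.95216·10 + 0.047836·21.75 = 10.562.

Posterior mean ≈ 10.562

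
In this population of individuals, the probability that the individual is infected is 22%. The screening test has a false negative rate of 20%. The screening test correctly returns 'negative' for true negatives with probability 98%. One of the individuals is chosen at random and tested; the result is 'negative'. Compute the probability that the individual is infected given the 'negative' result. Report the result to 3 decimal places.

Let H be the event that the individual is infected. P(H) = 0.22, so P(¬H) = 0.78. With E the 'negative' result, P(E|H) = 0.2 and P(E|¬H) = 0.98.
P(E) = 0.2·0.22 + 0.98·0.78 = 0.044000 + 0.76440 = 0.80840.
By Bayes' theorem, P(H|E) = 0.044000 / 0.80840 = 0.054.

P(H | E) ≈ 0.054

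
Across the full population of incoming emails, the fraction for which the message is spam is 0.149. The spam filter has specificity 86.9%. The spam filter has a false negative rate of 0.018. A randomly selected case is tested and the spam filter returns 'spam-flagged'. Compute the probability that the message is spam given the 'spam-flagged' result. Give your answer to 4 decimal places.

Let H be the event that the message is spam. P(H) = 0.149, so P(¬H) = 0.851. With E the 'spam-flagged' result, P(E|H) = 0.982 and P(E|¬H) = 0.131.
P(E) = 0.982·0.149 + 0.131·0.851 = 0.14632 + 0.11148 = 0.25780.
By Bayes' theorem, P(H|E) = 0.14632 / 0.25780 = 0.5676.

P(H | E) ≈ 0.5676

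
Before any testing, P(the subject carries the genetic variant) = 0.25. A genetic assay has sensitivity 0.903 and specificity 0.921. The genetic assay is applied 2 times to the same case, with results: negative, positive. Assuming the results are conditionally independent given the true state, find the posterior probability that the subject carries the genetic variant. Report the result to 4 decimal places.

Posterior P(H) ≈ 0.2864

Let H be the event that the subject carries the genetic variant; start with P(H) = 0.25. P('positive'|H) = 0.903, P('positive'|¬H) = 0.079.
Update on result 1 ('negative'): P(H) ← 0.097·0.2500 / (0.097·0.2500 + 0.921·0.7500) = 0.024250/0.71500 = 0.0339.
Update on result 2 ('positive'): P(H) ← 0.903·0.0339 / (0.903·0.0339 + 0.079·0.9661) = 0.030626/0.10695 = 0.2864.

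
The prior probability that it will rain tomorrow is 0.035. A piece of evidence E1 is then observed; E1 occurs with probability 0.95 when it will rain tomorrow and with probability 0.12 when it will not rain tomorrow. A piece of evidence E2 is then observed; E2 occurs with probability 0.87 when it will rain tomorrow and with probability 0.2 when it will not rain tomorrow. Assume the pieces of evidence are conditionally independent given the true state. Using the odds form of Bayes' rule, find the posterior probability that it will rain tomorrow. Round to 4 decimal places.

Prior odds = 0.035/(1−0.035) = 0.036269.
Likelihood ratio for E1 = 0.95/0.12 = 7.9167.
Likelihood ratio for E2 = 0.87/0.2 = 4.3500.
Posterior odds = prior odds × LR₁ × LR₂ = 1.2490.
Posterior probability = odds/(1+odds) = 1.2490/2.2490 = 0.5554.

Posterior probability ≈ 0.5554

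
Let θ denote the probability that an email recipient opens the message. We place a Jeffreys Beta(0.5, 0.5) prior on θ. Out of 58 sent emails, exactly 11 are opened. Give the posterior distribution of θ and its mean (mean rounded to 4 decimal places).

Posterior: Beta(11.5, 47.5); mean ≈ 0.1949

The binomial likelihood is conjugate to the Beta prior: with 11 successes and 47 failures, the posterior is Beta(0.5+11, 0.5+47) = Beta(11.5, 47.5).
E[θ | data] = 11.5/(11.5+47.5) = 0.1949.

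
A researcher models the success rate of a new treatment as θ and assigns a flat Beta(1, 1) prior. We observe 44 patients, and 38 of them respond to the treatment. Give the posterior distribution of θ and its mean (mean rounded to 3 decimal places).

Posterior: Beta(39, 7); mean ≈ 0.848

The binomial likelihood is conjugate to the Beta prior: with 38 successes and 6 failures, the posterior is Beta(1+38, 1+6) = Beta(39, 7).
E[θ | data] = 39/(39+7) = 0.848.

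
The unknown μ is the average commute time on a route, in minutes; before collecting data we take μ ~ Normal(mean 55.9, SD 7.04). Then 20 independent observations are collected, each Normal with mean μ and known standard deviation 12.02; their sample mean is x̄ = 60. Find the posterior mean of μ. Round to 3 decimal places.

Prior precision 1/τ₀² = 1/7.04² = 0.0201769; data precision n/σ² = 20/12.02² = 0.138427.
Posterior precision = 0.0201769 + 0.138427 = 0.158604.
Posterior mean = (0.0201769·55.9 + 0.138427·60) / 0.158604 = 59.478.

Posterior mean ≈ 59.478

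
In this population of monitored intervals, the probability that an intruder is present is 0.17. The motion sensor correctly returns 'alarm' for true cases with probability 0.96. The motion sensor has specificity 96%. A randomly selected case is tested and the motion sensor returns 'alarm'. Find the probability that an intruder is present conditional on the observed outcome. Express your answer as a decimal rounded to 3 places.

P(H | E) ≈ 0.831

Let H be the event that an intruder is present. P(H) = 0.17, so P(¬H) = 0.83. With E the 'alarm' result, P(E|H) = 0.96 and P(E|¬H) = 0.04.
P(E) = 0.96·0.17 + 0.04·0.83 = 0.16320 + 0.033200 = 0.19640.
By Bayes' theorem, P(H|E) = 0.16320 / 0.19640 = 0.831.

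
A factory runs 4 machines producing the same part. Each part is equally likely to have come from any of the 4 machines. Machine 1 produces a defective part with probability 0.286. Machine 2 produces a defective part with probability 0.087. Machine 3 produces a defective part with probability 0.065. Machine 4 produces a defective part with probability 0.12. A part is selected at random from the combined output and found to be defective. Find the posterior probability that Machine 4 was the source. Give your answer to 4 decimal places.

P(defective|M1) = 0.286; P(defective|M2) = 0.087; P(defective|M3) = 0.065; P(defective|M4) = 0.12.
Prior × likelihood for each source: 0.25·0.286=0.07150, 0.25·0.087=0.02175, 0.25·0.065=0.01625, 0.25·0.12=0.03000. Summing gives P(defective) = 0.13950.
P(Machine 4 | defective) = 0.03000 / 0.13950 = 0.2151.

Posterior probability ≈ 0.2151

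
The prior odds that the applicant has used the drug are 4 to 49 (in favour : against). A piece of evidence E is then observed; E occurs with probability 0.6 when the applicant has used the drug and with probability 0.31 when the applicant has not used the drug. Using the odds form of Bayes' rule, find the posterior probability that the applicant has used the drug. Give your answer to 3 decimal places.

Prior odds = 4/49 = 0.081633. In log-odds, ln(0.081633) = -2.5055.
Add log likelihood ratio: ln(1.9355) = 0.66036.
Posterior log-odds = -1.8452, so posterior odds = exp(-1.8452) = 0.15800. Converting, P(H|E) = 0.15800/1.1580 = 0.136.

Posterior probability ≈ 0.136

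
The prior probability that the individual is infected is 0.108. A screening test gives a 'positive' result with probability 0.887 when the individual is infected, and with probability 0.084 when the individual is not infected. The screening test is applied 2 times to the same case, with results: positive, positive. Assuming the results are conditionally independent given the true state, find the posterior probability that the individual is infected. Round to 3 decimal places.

Posterior P(H) ≈ 0.931

With H the event that the individual is infected, the joint likelihood of the observed sequence is P(data|H) = 0.887·0.887 = 0.78677 and P(data|¬H) = 0.084·0.084 = 0.0070560.
Bayes: P(H|data) = 0.108·0.78677 / (0.108·0.78677 + 0.892·0.0070560) = 0.084971/0.091265 = 0.9310.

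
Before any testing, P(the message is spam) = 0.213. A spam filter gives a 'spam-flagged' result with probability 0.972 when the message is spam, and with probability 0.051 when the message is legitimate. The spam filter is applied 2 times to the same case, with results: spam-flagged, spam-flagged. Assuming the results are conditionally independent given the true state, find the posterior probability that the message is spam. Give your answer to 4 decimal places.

Posterior P(H) ≈ 0.9899

With H the event that the message is spam, the joint likelihood of the observed sequence is P(data|H) = 0.972·0.972 = 0.94478 and P(data|¬H) = 0.051·0.051 = 0.0026010.
Bayes: P(H|data) = 0.213·0.94478 / (0.213·0.94478 + 0.787·0.0026010) = 0.20124/0.20329 = 0.9899.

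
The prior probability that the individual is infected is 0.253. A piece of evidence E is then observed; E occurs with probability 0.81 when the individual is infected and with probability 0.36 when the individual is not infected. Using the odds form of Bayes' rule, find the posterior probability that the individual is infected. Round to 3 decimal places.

Prior odds = 0.253/(1−0.253) = 0.33869. In log-odds, ln(0.33869) = -1.0827.
Add log likelihood ratio: ln(2.2500) = 0.81093.
Posterior log-odds = -0.27175, so posterior odds = exp(-0.27175) = 0.76205. Converting, P(H|E) = 0.76205/1.7620 = 0.432.

Posterior probability ≈ 0.432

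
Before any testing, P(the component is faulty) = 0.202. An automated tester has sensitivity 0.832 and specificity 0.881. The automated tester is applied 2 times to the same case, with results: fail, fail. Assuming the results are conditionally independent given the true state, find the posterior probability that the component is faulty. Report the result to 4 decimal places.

With H the event that the component is faulty, the joint likelihood of the observed sequence is P(data|H) = 0.832·0.832 = 0.69222 and P(data|¬H) = 0.119·0.119 = 0.014161.
Bayes: P(H|data) = 0.202·0.69222 / (0.202·0.69222 + 0.798·0.014161) = 0.13983/0.15113 = 0.9252.

Posterior P(H) ≈ 0.9252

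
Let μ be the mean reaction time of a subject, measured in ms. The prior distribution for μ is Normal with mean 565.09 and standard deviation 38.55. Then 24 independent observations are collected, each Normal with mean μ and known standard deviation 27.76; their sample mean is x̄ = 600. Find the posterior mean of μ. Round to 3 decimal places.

Posterior mean ≈ 599.262

With known σ, the Normal prior is conjugate. Weight on the data is w = (n/σ²)/(n/σ² + 1/τ₀²) = 0.0311439/(0.0311439+0.00067290) = 0.97885.
Posterior mean = w·x̄ + (1−w)·μ₀ = 0.97885·600 + 0.021149·565.09 = 599.262.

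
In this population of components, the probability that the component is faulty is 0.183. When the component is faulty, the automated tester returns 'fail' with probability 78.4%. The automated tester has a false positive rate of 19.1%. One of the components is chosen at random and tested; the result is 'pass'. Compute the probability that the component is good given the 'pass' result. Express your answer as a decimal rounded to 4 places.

Write H for 'the component is faulty'. Prior odds H:¬H = 0.183/0.817 = 0.22399. For the 'pass' outcome, the likelihood ratio is 0.216/0.809 = 0.26700.
Posterior odds = 0.22399 × 0.26700 = 0.059805, so P(H|E) = 0.059805/(1+0.059805) = 0.0564. Then P(¬H|E) = 1 − 0.0564 = 0.9436.

P(¬H | E) ≈ 0.9436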